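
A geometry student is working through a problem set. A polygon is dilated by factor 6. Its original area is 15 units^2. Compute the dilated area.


Linear scale factor k = 6
Original area = 15 units^2
Rule: under a linear scaling by k, areas scale by k^2.
k^2 = 6^2 = 36
New area = 15 * 36
New area = 540
540 units^2


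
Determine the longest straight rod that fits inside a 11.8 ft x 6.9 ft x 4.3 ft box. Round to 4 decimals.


Shape: rectangular box (space diagonal)
l = 11.8 ft, w = 6.9 ft, h = 4.3 ft
Visualize: the diagonal of the base, then a right triangle with that diagonal and the height.
Formula: d = sqrt(l^2 + w^2 + h^2)
l^2 + w^2 + h^2 = 139.24 + 47.61 + 18.49 = 205.34
d = sqrt(205.34)
d = 14.3297
14.3297 ft


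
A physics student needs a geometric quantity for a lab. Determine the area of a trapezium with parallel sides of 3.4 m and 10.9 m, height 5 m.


Shape: trapezoid
Parallel sides a = 3.4 m, b = 10.9 m; Height h = 5 m
Formula: A = (a + b) * h / 2
a + b = 3.4 + 10.9 = 14.3
A = 14.3 * 5 / 2
A = 71.5 / 2
A = 35.75
35.75 m^2


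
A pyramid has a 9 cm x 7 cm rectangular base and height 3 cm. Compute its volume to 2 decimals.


Shape: rectangular pyramid
Base: 9 cm x 7 cm, Height h = 3 cm
Formula: V = (1/3) * base_area * h
base_area = 9 * 7 = 63
base_area * h = 63 * 3 = 189
V = 189 / 3
V = 63
63 cm^3


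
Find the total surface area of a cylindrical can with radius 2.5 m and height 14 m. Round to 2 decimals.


Shape: closed cylinder
Radius r = 2.5 m, Height h = 14 m
Formula: SA = 2*pi*r^2 + 2*pi*r*h = 2*pi*r*(r + h)
r + h = 16.5
2 * r * (r + h) = 2 * 2.5 * 16.5 = 82.5
SA = 82.5 * pi
SA = 259.18
259.18 m^2


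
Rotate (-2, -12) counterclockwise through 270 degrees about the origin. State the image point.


Transformation: rotation about the origin
Original point: (-2, -12)
Rule for 270 deg counterclockwise: (x, y) -> (y, -x)
Apply: (-2, -12) -> (-12, 2)
(-12, 2)


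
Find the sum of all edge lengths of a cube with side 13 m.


Shape: cube
Side s = 13 m
A cube has 12 edges, all equal.
Formula: total edge length = 12 * s
Total = 12 * 13
Total = 156
156 m


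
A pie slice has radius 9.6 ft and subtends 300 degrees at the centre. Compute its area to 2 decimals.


Shape: circular sector
Radius r = 9.6 ft, Angle = 300 degrees
Formula: A = (angle/360) * pi * r^2
r^2 = 92.16
Fraction of circle = 300/360
A = (300/360) * pi * 92.16
A = 76.8 * pi
A = 241.27
241.27 ft^2


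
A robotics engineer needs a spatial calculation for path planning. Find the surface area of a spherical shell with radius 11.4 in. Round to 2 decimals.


Shape: sphere
Radius r = 11.4 in
Formula: SA = 4 * pi * r^2
r^2 = 129.96
SA = 4 * pi * 129.96
SA = 519.84 * pi
SA = 1633.13
1633.13 in^2


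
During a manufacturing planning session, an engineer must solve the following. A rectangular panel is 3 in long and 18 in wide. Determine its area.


Shape: rectangle
Length l = 3 in, Width w = 18 in
Formula: A = l * w
A = 3 * 18
A = 54
54 in^2


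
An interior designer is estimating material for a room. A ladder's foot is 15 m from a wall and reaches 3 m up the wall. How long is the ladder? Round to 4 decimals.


Shape: right triangle
Legs a = 15 m, b = 3 m
Formula: c = sqrt(a^2 + b^2)
a^2 = 225, b^2 = 9
a^2 + b^2 = 234
c = sqrt(234)
c = 15.2971
15.2971 m


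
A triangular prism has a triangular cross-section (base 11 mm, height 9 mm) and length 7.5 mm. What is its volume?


Shape: triangular prism
Triangle base = 11 mm, triangle height = 9 mm, prism length L = 7.5 mm
Formula: V = (1/2 * b * h_tri) * L
Cross-section area = 0.5 * 11 * 9 = 49.5
V = 49.5 * 7.5
V = 371.25
371.25 mm^3


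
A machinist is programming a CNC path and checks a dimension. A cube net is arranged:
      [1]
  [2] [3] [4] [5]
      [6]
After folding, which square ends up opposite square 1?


Net: cross layout. Take square 3 as the base (bottom).
Fold the four squares in the horizontal row up around 3: 2 -> left, 4 -> right, 5 wraps to the top.
Fold 1 and 6 up from 3: 1 -> back, 6 -> front.
Opposite pairs are therefore: (1, 6), (2, 4), (3, 5).
Face 1 is opposite face 6.
face 6


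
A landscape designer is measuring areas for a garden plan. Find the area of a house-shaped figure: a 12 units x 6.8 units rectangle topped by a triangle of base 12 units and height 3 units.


Composite shape: rectangle + triangle
Rectangle area = 12 * 6.8 = 81.6
Triangle area = 0.5 * 12 * 3 = 18
Total = 81.6 + 18
Total = 99.6
99.6 units^2


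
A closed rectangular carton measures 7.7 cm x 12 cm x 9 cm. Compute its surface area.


Shape: rectangular prism
l = 7.7 cm, w = 12 cm, h = 9 cm
Formula: SA = 2(lw + lh + wh)
lw = 92.4, lh = 69.3, wh = 108
lw + lh + wh = 269.7
SA = 2 * 269.7
SA = 539.4
539.4 cm^2


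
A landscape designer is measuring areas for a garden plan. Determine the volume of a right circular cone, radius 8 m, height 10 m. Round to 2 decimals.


Shape: cone
Radius r = 8 m, Height h = 10 m
Formula: V = (1/3) * pi * r^2 * h
r^2 = 64
pi * r^2 * h = pi * 64 * 10 = 640 * pi
V = 640 * pi / 3
V = 670.21
670.21 m^3


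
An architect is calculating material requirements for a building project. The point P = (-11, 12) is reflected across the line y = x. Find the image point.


Transformation: reflection
Original point: (-11, 12)
Rule for reflection over y = x: (x, y) -> (y, x)
Apply: (-11, 12) -> (12, -11)
(12, -11)


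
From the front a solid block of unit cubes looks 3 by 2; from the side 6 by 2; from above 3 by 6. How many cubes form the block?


Orthographic views of a solid rectangular block:
Front view 3 x 2 -> length = 3, height = 2
Side view 6 x 2 -> width = 6, height = 2 (consistent)
Top view 3 x 6 -> confirms length = 3, width = 6
The block is 3 x 6 x 2.
Total unit cubes = 3 * 6 * 2 = 36
36 unit cubes


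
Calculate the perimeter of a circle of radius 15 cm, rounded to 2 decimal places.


Shape: circle
Radius r = 15 cm
Formula: C = 2 * pi * r
C = 2 * pi * 15
C = 30 * pi
C = 94.25
94.25 cm


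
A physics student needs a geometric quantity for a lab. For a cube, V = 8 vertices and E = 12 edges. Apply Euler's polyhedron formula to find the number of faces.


Polyhedron: cube
Euler's formula for convex polyhedra: V - E + F = 2
Given: V = 8 vertices and E = 12 edges
Solve for F:
F = 2 + E - V = 2 + 12 - 8 = 6
6 faces


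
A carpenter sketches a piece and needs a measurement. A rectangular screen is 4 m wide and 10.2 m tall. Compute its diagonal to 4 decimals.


Shape: rectangle (diagonal via Pythagoras)
Sides: 4 m and 10.2 m
Formula: d = sqrt(l^2 + w^2)
l^2 = 16, w^2 = 104.04
l^2 + w^2 = 120.04
d = sqrt(120.04)
d = 10.9563
10.9563 m


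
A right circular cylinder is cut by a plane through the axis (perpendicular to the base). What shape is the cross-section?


Solid: right circular cylinder
Cutting plane: through the axis (perpendicular to the base)
Visualize the intersection of the plane with the solid's surface.
The boundary of the cut region is a rectangle.
rectangle


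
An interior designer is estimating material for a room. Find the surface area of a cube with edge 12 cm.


Shape: cube
Side s = 12 cm
A cube has 6 square faces.
Formula: SA = 6 * s^2
s^2 = 144
SA = 6 * 144
SA = 864
864 cm^2


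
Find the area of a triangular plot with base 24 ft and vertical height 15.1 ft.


Shape: triangle
Base b = 24 ft, Height h = 15.1 ft
Formula: A = (1/2) * b * h
A = 0.5 * 24 * 15.1
A = 0.5 * 362.4
A = 181.2
181.2 ft^2


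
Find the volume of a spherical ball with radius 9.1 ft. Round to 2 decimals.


Shape: sphere
Radius r = 9.1 ft
Formula: V = (4/3) * pi * r^3
r^3 = 753.571
(4/3) * 753.571 = 1004.761333
V = 1004.761333 * pi
V = 3156.55
3156.55 ft^3


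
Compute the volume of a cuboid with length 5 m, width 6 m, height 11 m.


Shape: rectangular prism
l = 5 m, w = 6 m, h = 11 m
Formula: V = l * w * h
V = 5 * 6 * 11
V = 30 * 11
V = 330
330 m^3


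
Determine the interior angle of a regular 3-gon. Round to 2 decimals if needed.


Shape: regular triangle (3 sides)
Formula: interior angle = (n - 2) * 180 / n
(n - 2) = 1
(n - 2) * 180 = 180
angle = 180 / 3
angle = 60
60 degrees


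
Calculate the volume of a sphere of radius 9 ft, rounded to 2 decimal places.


Shape: sphere
Radius r = 9 ft
Formula: V = (4/3) * pi * r^3
r^3 = 729
(4/3) * 729 = 972
V = 972 * pi
V = 3053.63
3053.63 ft^3


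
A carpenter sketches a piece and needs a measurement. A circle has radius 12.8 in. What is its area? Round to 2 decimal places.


Shape: circle
Radius r = 12.8 in
Formula: A = pi * r^2
r^2 = 12.8^2 = 163.84
A = pi * 163.84
A = 514.72
514.72 in^2


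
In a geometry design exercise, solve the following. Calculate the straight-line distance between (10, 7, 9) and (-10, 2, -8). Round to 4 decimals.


3D distance between two points
P1 = (10, 7, 9), P2 = (-10, 2, -8)
Formula: d = sqrt((x2-x1)^2 + (y2-y1)^2 + (z2-z1)^2)
dx = -10 - 10 = -20
dy = 2 - 7 = -5
dz = -8 - 9 = -17
dx^2 + dy^2 + dz^2 = 400 + 25 + 289 = 714
d = sqrt(714)
d = 26.7208
26.7208 units


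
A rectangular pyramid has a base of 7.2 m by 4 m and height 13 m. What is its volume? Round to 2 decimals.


Shape: rectangular pyramid
Base: 7.2 m x 4 m, Height h = 13 m
Formula: V = (1/3) * base_area * h
base_area = 7.2 * 4 = 28.8
base_area * h = 28.8 * 13 = 374.4
V = 374.4 / 3
V = 124.8
124.8 m^3


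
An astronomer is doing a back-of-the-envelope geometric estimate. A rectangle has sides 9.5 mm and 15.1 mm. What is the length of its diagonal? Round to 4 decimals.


Shape: rectangle (diagonal via Pythagoras)
Sides: 9.5 mm and 15.1 mm
Formula: d = sqrt(l^2 + w^2)
l^2 = 90.25, w^2 = 228.01
l^2 + w^2 = 318.26
d = sqrt(318.26)
d = 17.8398
17.8398 mm


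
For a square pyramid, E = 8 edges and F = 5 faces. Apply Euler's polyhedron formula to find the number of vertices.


Polyhedron: square pyramid
Euler's formula for convex polyhedra: V - E + F = 2
Given: E = 8 edges and F = 5 faces
Solve for V:
V = 2 + E - F = 2 + 8 - 5 = 5
5 vertices


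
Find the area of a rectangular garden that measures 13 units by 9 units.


Shape: rectangle
Length l = 13 units, Width w = 9 units
Formula: A = l * w
A = 13 * 9
A = 117
117 units^2


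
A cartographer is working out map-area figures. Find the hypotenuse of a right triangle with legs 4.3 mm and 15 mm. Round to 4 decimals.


Shape: right triangle
Legs a = 4.3 mm, b = 15 mm
Formula: c = sqrt(a^2 + b^2)
a^2 = 18.49, b^2 = 225
a^2 + b^2 = 243.49
c = sqrt(243.49)
c = 15.6042
15.6042 mm


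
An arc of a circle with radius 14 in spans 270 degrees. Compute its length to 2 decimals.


Shape: circular arc
Radius r = 14 in, Angle = 270 degrees
Formula: L = (angle/360) * 2 * pi * r
2 * pi * r = 28 * pi
L = (270/360) * 28 * pi
L = 21 * pi
L = 65.97
65.97 in


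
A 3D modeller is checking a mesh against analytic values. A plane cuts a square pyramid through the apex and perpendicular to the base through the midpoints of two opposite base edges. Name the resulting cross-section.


Solid: square pyramid
Cutting plane: through the apex and perpendicular to the base through the midpoints of two opposite base edges
Visualize the intersection of the plane with the solid's surface.
The boundary of the cut region is a isosceles triangle.
isosceles triangle


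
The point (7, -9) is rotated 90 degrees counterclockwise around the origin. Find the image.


Transformation: rotation about the origin
Original point: (7, -9)
Rule for 90 deg counterclockwise: (x, y) -> (-y, x)
Apply: (7, -9) -> (9, 7)
(9, 7)


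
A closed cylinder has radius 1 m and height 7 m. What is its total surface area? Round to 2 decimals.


Shape: closed cylinder
Radius r = 1 m, Height h = 7 m
Formula: SA = 2*pi*r^2 + 2*pi*r*h = 2*pi*r*(r + h)
r + h = 8
2 * r * (r + h) = 2 * 1 * 8 = 16
SA = 16 * pi
SA = 50.27
50.27 m^2


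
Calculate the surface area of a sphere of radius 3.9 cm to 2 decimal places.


Shape: sphere
Radius r = 3.9 cm
Formula: SA = 4 * pi * r^2
r^2 = 15.21
SA = 4 * pi * 15.21
SA = 60.84 * pi
SA = 191.13
191.13 cm^2


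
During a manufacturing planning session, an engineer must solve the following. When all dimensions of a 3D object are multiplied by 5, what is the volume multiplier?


Linear scale factor k = 5
Rule: under a linear scaling by k, volumes scale by k^3.
k^3 = 5 * 5 * 5
k^3 = 25 * 5
k^3 = 125
Volume scales by a factor of 125.
125 (dimensionless)


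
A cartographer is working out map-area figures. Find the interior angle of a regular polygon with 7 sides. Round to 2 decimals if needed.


Shape: regular heptagon (7 sides)
Formula: interior angle = (n - 2) * 180 / n
(n - 2) = 5
(n - 2) * 180 = 900
angle = 900 / 7
angle = 128.57
128.57 degrees


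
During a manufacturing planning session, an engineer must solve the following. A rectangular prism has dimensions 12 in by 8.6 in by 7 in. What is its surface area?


Shape: rectangular prism
l = 12 in, w = 8.6 in, h = 7 in
Formula: SA = 2(lw + lh + wh)
lw = 103.2, lh = 84, wh = 60.2
lw + lh + wh = 247.4
SA = 2 * 247.4
SA = 494.8
494.8 in^2


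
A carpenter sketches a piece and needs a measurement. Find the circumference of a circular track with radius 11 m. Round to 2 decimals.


Shape: circle
Radius r = 11 m
Formula: C = 2 * pi * r
C = 2 * pi * 11
C = 22 * pi
C = 69.12
69.12 m


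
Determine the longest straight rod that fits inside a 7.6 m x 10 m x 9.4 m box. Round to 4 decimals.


Shape: rectangular box (space diagonal)
l = 7.6 m, w = 10 m, h = 9.4 m
Visualize: the diagonal of the base, then a right triangle with that diagonal and the height.
Formula: d = sqrt(l^2 + w^2 + h^2)
l^2 + w^2 + h^2 = 57.76 + 100 + 88.36 = 246.12
d = sqrt(246.12)
d = 15.6882
15.6882 m


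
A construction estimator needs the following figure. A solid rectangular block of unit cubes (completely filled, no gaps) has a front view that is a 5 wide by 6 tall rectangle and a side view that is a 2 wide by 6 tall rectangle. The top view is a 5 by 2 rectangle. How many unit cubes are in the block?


Orthographic views of a solid rectangular block:
Front view 5 x 6 -> length = 5, height = 6
Side view 2 x 6 -> width = 2, height = 6 (consistent)
Top view 5 x 2 -> confirms length = 5, width = 2
The block is 5 x 2 x 6.
Total unit cubes = 5 * 2 * 6 = 60
60 unit cubes


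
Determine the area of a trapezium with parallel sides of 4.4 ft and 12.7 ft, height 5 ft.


Shape: trapezoid
Parallel sides a = 4.4 ft, b = 12.7 ft; Height h = 5 ft
Formula: A = (a + b) * h / 2
a + b = 4.4 + 12.7 = 17.1
A = 17.1 * 5 / 2
A = 85.5 / 2
A = 42.75
42.75 ft^2


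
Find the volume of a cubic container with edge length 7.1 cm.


Shape: cube
Side s = 7.1 cm
Formula: V = s^3
V = 7.1 * 7.1 * 7.1
V = 50.41 * 7.1
V = 357.911
357.911 cm^3


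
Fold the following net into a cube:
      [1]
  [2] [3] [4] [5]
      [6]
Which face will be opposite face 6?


Net: cross layout. Take square 3 as the base (bottom).
Fold the four squares in the horizontal row up around 3: 2 -> left, 4 -> right, 5 wraps to the top.
Fold 1 and 6 up from 3: 1 -> back, 6 -> front.
Opposite pairs are therefore: (1, 6), (2, 4), (3, 5).
Face 6 is opposite face 1.
face 1


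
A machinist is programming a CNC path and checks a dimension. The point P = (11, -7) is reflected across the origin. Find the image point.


Transformation: reflection
Original point: (11, -7)
Rule for reflection through the origin: (x, y) -> (-x, -y)
Apply: (11, -7) -> (-11, 7)
(-11, 7)


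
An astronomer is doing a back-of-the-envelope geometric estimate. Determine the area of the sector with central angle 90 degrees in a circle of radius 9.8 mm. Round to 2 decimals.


Shape: circular sector
Radius r = 9.8 mm, Angle = 90 degrees
Formula: A = (angle/360) * pi * r^2
r^2 = 96.04
Fraction of circle = 90/360
A = (90/360) * pi * 96.04
A = 24.01 * pi
A = 75.43
75.43 mm^2


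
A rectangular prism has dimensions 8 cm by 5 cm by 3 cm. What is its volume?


Shape: rectangular prism
l = 8 cm, w = 5 cm, h = 3 cm
Formula: V = l * w * h
V = 8 * 5 * 3
V = 40 * 3
V = 120
120 cm^3


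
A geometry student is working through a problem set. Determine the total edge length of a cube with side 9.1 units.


Shape: cube
Side s = 9.1 units
A cube has 12 edges, all equal.
Formula: total edge length = 12 * s
Total = 12 * 9.1
Total = 109.2
109.2 units


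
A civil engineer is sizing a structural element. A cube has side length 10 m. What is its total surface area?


Shape: cube
Side s = 10 m
A cube has 6 square faces.
Formula: SA = 6 * s^2
s^2 = 100
SA = 6 * 100
SA = 600
600 m^2


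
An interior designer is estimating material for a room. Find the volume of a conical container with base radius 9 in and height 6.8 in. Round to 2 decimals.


Shape: cone
Radius r = 9 in, Height h = 6.8 in
Formula: V = (1/3) * pi * r^2 * h
r^2 = 81
pi * r^2 * h = pi * 81 * 6.8 = 550.8 * pi
V = 550.8 * pi / 3
V = 576.8
576.8 in^3


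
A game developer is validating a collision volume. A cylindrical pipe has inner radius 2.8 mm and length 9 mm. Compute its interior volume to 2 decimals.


Shape: cylinder
Radius r = 2.8 mm, Height h = 9 mm
Formula: V = pi * r^2 * h
r^2 = 7.84
V = pi * 7.84 * 9
V = 70.56 * pi
V = 221.67
221.67 mm^3


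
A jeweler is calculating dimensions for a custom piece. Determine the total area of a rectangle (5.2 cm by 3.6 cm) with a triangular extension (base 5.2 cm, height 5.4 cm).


Composite shape: rectangle + triangle
Rectangle area = 5.2 * 3.6 = 18.72
Triangle area = 0.5 * 5.2 * 5.4 = 14.04
Total = 18.72 + 14.04
Total = 32.76
32.76 cm^2


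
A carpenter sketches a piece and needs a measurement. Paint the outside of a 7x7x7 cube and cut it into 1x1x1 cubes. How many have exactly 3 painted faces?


Large cube: 7 x 7 x 7, cut into unit cubes.
Cubes with 3 painted faces are at the corners. A cube always has 8 corners.
Count = 8
8 unit cubes


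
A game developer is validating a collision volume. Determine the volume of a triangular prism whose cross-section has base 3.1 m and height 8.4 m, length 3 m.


Shape: triangular prism
Triangle base = 3.1 m, triangle height = 8.4 m, prism length L = 3 m
Formula: V = (1/2 * b * h_tri) * L
Cross-section area = 0.5 * 3.1 * 8.4 = 13.02
V = 13.02 * 3
V = 39.06
39.06 m^3


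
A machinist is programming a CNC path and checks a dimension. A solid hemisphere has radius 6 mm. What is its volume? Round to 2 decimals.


Shape: hemisphere (half of a sphere)
Radius r = 6 mm
Formula: V = (1/2) * (4/3) * pi * r^3 = (2/3) * pi * r^3
r^3 = 216
(2/3) * 216 = 144
V = 144 * pi
V = 452.39
452.39 mm^3


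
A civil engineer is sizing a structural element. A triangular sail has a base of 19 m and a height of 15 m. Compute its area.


Shape: triangle
Base b = 19 m, Height h = 15 m
Formula: A = (1/2) * b * h
A = 0.5 * 19 * 15
A = 0.5 * 285
A = 142.5
142.5 m^2


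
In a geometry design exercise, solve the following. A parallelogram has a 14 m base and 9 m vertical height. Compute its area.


Shape: parallelogram
Base b = 14 m, Height h = 9 m
Formula: A = b * h
A = 14 * 9
A = 126
126 m^2


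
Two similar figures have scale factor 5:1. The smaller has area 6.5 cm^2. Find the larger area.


Linear scale factor k = 5
Original area = 6.5 cm^2
Rule: under a linear scaling by k, areas scale by k^2.
k^2 = 5^2 = 25
New area = 6.5 * 25
New area = 162.5
162.5 cm^2


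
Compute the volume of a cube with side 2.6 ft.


Shape: cube
Side s = 2.6 ft
Formula: V = s^3
V = 2.6 * 2.6 * 2.6
V = 6.76 * 2.6
V = 17.576
17.576 ft^3


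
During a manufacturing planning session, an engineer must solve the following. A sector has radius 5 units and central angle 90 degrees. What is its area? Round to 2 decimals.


Shape: circular sector
Radius r = 5 units, Angle = 90 degrees
Formula: A = (angle/360) * pi * r^2
r^2 = 25
Fraction of circle = 90/360
A = (90/360) * pi * 25
A = 6.25 * pi
A = 19.63
19.63 units^2


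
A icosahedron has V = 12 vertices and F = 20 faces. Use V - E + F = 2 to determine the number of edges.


Polyhedron: icosahedron
Euler's formula for convex polyhedra: V - E + F = 2
Given: V = 12 vertices and F = 20 faces
Solve for E:
E = V + F - 2 = 12 + 20 - 2 = 30
30 edges


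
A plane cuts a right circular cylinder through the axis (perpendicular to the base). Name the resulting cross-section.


Solid: right circular cylinder
Cutting plane: through the axis (perpendicular to the base)
Visualize the intersection of the plane with the solid's surface.
The boundary of the cut region is a rectangle.
rectangle


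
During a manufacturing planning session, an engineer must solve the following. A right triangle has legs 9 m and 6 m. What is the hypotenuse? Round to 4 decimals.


Shape: right triangle
Legs a = 9 m, b = 6 m
Formula: c = sqrt(a^2 + b^2)
a^2 = 81, b^2 = 36
a^2 + b^2 = 117
c = sqrt(117)
c = 10.8167
10.8167 m


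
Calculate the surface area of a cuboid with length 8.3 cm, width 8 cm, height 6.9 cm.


Shape: rectangular prism
l = 8.3 cm, w = 8 cm, h = 6.9 cm
Formula: SA = 2(lw + lh + wh)
lw = 66.4, lh = 57.27, wh = 55.2
lw + lh + wh = 178.87
SA = 2 * 178.87
SA = 357.74
357.74 cm^2


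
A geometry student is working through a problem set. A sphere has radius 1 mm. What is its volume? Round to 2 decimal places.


Shape: sphere
Radius r = 1 mm
Formula: V = (4/3) * pi * r^3
r^3 = 1
(4/3) * 1 = 1.333333
V = 1.333333 * pi
V = 4.19
4.19 mm^3


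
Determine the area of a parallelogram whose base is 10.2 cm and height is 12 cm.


Shape: parallelogram
Base b = 10.2 cm, Height h = 12 cm
Formula: A = b * h
A = 10.2 * 12
A = 122.4
122.4 cm^2


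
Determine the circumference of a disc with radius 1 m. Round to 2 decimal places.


Shape: circle
Radius r = 1 m
Formula: C = 2 * pi * r
C = 2 * pi * 1
C = 2 * pi
C = 6.28
6.28 m


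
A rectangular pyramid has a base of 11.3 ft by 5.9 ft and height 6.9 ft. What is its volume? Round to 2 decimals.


Shape: rectangular pyramid
Base: 11.3 ft x 5.9 ft, Height h = 6.9 ft
Formula: V = (1/3) * base_area * h
base_area = 11.3 * 5.9 = 66.67
base_area * h = 66.67 * 6.9 = 460.023
V = 460.023 / 3
V = 153.34
153.34 ft^3


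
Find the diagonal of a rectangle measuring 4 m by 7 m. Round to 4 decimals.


Shape: rectangle (diagonal via Pythagoras)
Sides: 4 m and 7 m
Formula: d = sqrt(l^2 + w^2)
l^2 = 16, w^2 = 49
l^2 + w^2 = 65
d = sqrt(65)
d = 8.0623
8.0623 m


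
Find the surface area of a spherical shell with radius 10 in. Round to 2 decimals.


Shape: sphere
Radius r = 10 in
Formula: SA = 4 * pi * r^2
r^2 = 100
SA = 4 * pi * 100
SA = 400 * pi
SA = 1256.64
1256.64 in^2


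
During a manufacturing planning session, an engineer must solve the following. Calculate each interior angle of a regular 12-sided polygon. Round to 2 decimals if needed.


Shape: regular dodecagon (12 sides)
Formula: interior angle = (n - 2) * 180 / n
(n - 2) = 10
(n - 2) * 180 = 1800
angle = 1800 / 12
angle = 150
150 degrees


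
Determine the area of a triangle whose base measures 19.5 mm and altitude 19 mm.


Shape: triangle
Base b = 19.5 mm, Height h = 19 mm
Formula: A = (1/2) * b * h
A = 0.5 * 19.5 * 19
A = 0.5 * 370.5
A = 185.25
185.25 mm^2


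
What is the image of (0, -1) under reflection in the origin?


Transformation: reflection
Original point: (0, -1)
Rule for reflection through the origin: (x, y) -> (-x, -y)
Apply: (0, -1) -> (0, 1)
(0, 1)


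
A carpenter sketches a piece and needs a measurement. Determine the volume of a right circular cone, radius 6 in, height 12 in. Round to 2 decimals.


Shape: cone
Radius r = 6 in, Height h = 12 in
Formula: V = (1/3) * pi * r^2 * h
r^2 = 36
pi * r^2 * h = pi * 36 * 12 = 432 * pi
V = 432 * pi / 3
V = 452.39
452.39 in^3


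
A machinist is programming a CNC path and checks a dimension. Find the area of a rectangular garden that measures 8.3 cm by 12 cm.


Shape: rectangle
Length l = 8.3 cm, Width w = 12 cm
Formula: A = l * w
A = 8.3 * 12
A = 99.6
99.6 cm^2


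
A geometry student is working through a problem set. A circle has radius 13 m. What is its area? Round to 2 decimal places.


Shape: circle
Radius r = 13 m
Formula: A = pi * r^2
r^2 = 13^2 = 169
A = pi * 169
A = 530.93
530.93 m^2


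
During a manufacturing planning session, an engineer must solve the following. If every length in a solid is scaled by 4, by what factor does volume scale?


Linear scale factor k = 4
Rule: under a linear scaling by k, volumes scale by k^3.
k^3 = 4 * 4 * 4
k^3 = 16 * 4
k^3 = 64
Volume scales by a factor of 64.
64 (dimensionless)


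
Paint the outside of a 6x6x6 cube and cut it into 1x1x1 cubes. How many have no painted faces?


Large cube: 6 x 6 x 6, cut into unit cubes.
n = 6, so n - 2 = 4
Unpainted cubes form the interior (n - 2)^3 block.
(n - 2)^3 = 4^3 = 64
64 unit cubes


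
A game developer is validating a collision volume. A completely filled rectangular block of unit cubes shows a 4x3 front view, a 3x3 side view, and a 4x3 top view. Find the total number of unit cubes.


Orthographic views of a solid rectangular block:
Front view 4 x 3 -> length = 4, height = 3
Side view 3 x 3 -> width = 3, height = 3 (consistent)
Top view 4 x 3 -> confirms length = 4, width = 3
The block is 4 x 3 x 3.
Total unit cubes = 4 * 3 * 3 = 36
36 unit cubes


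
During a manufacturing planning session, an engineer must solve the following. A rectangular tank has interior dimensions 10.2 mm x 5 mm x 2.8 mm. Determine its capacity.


Shape: rectangular prism
l = 10.2 mm, w = 5 mm, h = 2.8 mm
Formula: V = l * w * h
V = 10.2 * 5 * 2.8
V = 51 * 2.8
V = 142.8
142.8 mm^3


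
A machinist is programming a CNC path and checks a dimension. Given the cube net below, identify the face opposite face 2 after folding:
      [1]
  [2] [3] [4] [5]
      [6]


Net: cross layout. Take square 3 as the base (bottom).
Fold the four squares in the horizontal row up around 3: 2 -> left, 4 -> right, 5 wraps to the top.
Fold 1 and 6 up from 3: 1 -> back, 6 -> front.
Opposite pairs are therefore: (1, 6), (2, 4), (3, 5).
Face 2 is opposite face 4.
face 4


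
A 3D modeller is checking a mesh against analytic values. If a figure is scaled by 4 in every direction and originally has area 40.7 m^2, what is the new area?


Linear scale factor k = 4
Original area = 40.7 m^2
Rule: under a linear scaling by k, areas scale by k^2.
k^2 = 4^2 = 16
New area = 40.7 * 16
New area = 651.2
651.2 m^2


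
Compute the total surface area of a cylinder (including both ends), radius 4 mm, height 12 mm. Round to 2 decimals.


Shape: closed cylinder
Radius r = 4 mm, Height h = 12 mm
Formula: SA = 2*pi*r^2 + 2*pi*r*h = 2*pi*r*(r + h)
r + h = 16
2 * r * (r + h) = 2 * 4 * 16 = 128
SA = 128 * pi
SA = 402.12
402.12 mm^2


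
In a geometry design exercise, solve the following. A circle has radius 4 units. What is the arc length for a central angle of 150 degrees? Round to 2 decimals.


Shape: circular arc
Radius r = 4 units, Angle = 150 degrees
Formula: L = (angle/360) * 2 * pi * r
2 * pi * r = 8 * pi
L = (150/360) * 8 * pi
L = 3.333333 * pi
L = 10.47
10.47 units


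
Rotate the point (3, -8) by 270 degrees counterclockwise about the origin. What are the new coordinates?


Transformation: rotation about the origin
Original point: (3, -8)
Rule for 270 deg counterclockwise: (x, y) -> (y, -x)
Apply: (3, -8) -> (-8, -3)
(-8, -3)


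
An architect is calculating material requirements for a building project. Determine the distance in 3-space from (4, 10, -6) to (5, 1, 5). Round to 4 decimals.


3D distance between two points
P1 = (4, 10, -6), P2 = (5, 1, 5)
Formula: d = sqrt((x2-x1)^2 + (y2-y1)^2 + (z2-z1)^2)
dx = 5 - 4 = 1
dy = 1 - 10 = -9
dz = 5 - -6 = 11
dx^2 + dy^2 + dz^2 = 1 + 81 + 121 = 203
d = sqrt(203)
d = 14.2478
14.2478 units


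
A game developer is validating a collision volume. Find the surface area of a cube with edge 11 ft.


Shape: cube
Side s = 11 ft
A cube has 6 square faces.
Formula: SA = 6 * s^2
s^2 = 121
SA = 6 * 121
SA = 726
726 ft^2


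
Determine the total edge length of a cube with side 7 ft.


Shape: cube
Side s = 7 ft
A cube has 12 edges, all equal.
Formula: total edge length = 12 * s
Total = 12 * 7
Total = 84
84 ft


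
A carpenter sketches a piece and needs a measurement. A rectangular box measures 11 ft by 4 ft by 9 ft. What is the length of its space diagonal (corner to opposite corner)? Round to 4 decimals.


Shape: rectangular box (space diagonal)
l = 11 ft, w = 4 ft, h = 9 ft
Visualize: the diagonal of the base, then a right triangle with that diagonal and the height.
Formula: d = sqrt(l^2 + w^2 + h^2)
l^2 + w^2 + h^2 = 121 + 16 + 81 = 218
d = sqrt(218)
d = 14.7648
14.7648 ft


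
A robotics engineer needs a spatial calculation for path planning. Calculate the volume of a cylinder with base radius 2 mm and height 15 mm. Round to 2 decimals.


Shape: cylinder
Radius r = 2 mm, Height h = 15 mm
Formula: V = pi * r^2 * h
r^2 = 4
V = pi * 4 * 15
V = 60 * pi
V = 188.5
188.5 mm^3


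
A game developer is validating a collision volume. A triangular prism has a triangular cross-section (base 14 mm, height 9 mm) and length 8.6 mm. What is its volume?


Shape: triangular prism
Triangle base = 14 mm, triangle height = 9 mm, prism length L = 8.6 mm
Formula: V = (1/2 * b * h_tri) * L
Cross-section area = 0.5 * 14 * 9 = 63
V = 63 * 8.6
V = 541.8
541.8 mm^3


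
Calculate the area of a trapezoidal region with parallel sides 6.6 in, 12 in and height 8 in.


Shape: trapezoid
Parallel sides a = 6.6 in, b = 12 in; Height h = 8 in
Formula: A = (a + b) * h / 2
a + b = 6.6 + 12 = 18.6
A = 18.6 * 8 / 2
A = 148.8 / 2
A = 74.4
74.4 in^2


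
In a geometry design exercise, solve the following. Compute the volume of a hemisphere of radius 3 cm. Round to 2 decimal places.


Shape: hemisphere (half of a sphere)
Radius r = 3 cm
Formula: V = (1/2) * (4/3) * pi * r^3 = (2/3) * pi * r^3
r^3 = 27
(2/3) * 27 = 18
V = 18 * pi
V = 56.55
56.55 cm^3


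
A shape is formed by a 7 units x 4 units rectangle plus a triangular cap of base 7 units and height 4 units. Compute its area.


Composite shape: rectangle + triangle
Rectangle area = 7 * 4 = 28
Triangle area = 0.5 * 7 * 4 = 14
Total = 28 + 14
Total = 42
42 units^2


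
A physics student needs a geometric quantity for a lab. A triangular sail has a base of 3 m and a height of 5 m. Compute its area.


Shape: triangle
Base b = 3 m, Height h = 5 m
Formula: A = (1/2) * b * h
A = 0.5 * 3 * 5
A = 0.5 * 15
A = 7.5
7.5 m^2


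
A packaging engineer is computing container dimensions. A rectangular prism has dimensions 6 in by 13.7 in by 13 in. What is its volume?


Shape: rectangular prism
l = 6 in, w = 13.7 in, h = 13 in
Formula: V = l * w * h
V = 6 * 13.7 * 13
V = 82.2 * 13
V = 1068.6
1068.6 in^3


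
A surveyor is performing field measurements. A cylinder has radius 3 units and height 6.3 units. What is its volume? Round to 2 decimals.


Shape: cylinder
Radius r = 3 units, Height h = 6.3 units
Formula: V = pi * r^2 * h
r^2 = 9
V = pi * 9 * 6.3
V = 56.7 * pi
V = 178.13
178.13 units^3


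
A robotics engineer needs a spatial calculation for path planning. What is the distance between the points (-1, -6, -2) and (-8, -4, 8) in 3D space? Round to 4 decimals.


3D distance between two points
P1 = (-1, -6, -2), P2 = (-8, -4, 8)
Formula: d = sqrt((x2-x1)^2 + (y2-y1)^2 + (z2-z1)^2)
dx = -8 - -1 = -7
dy = -4 - -6 = 2
dz = 8 - -2 = 10
dx^2 + dy^2 + dz^2 = 49 + 4 + 100 = 153
d = sqrt(153)
d = 12.3693
12.3693 units


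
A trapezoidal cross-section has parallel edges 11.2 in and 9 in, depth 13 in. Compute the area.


Shape: trapezoid
Parallel sides a = 11.2 in, b = 9 in; Height h = 13 in
Formula: A = (a + b) * h / 2
a + b = 11.2 + 9 = 20.2
A = 20.2 * 13 / 2
A = 262.6 / 2
A = 131.3
131.3 in^2


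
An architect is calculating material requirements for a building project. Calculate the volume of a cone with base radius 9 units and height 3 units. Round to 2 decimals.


Shape: cone
Radius r = 9 units, Height h = 3 units
Formula: V = (1/3) * pi * r^2 * h
r^2 = 81
pi * r^2 * h = pi * 81 * 3 = 243 * pi
V = 243 * pi / 3
V = 254.47
254.47 units^3


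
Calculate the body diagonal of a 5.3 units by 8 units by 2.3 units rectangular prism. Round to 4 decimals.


Shape: rectangular box (space diagonal)
l = 5.3 units, w = 8 units, h = 2.3 units
Visualize: the diagonal of the base, then a right triangle with that diagonal and the height.
Formula: d = sqrt(l^2 + w^2 + h^2)
l^2 + w^2 + h^2 = 28.09 + 64 + 5.29 = 97.38
d = sqrt(97.38)
d = 9.8681
9.8681 units


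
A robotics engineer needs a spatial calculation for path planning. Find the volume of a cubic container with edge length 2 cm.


Shape: cube
Side s = 2 cm
Formula: V = s^3
V = 2 * 2 * 2
V = 4 * 2
V = 8
8 cm^3


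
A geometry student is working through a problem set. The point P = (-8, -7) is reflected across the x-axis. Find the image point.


Transformation: reflection
Original point: (-8, -7)
Rule for reflection over the x-axis: (x, y) -> (x, -y)
Apply: (-8, -7) -> (-8, 7)
(-8, 7)


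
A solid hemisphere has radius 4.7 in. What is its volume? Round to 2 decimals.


Shape: hemisphere (half of a sphere)
Radius r = 4.7 in
Formula: V = (1/2) * (4/3) * pi * r^3 = (2/3) * pi * r^3
r^3 = 103.823
(2/3) * 103.823 = 69.215333
V = 69.215333 * pi
V = 217.45
217.45 in^3


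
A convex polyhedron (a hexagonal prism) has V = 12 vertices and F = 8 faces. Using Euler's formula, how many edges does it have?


Polyhedron: hexagonal prism
Euler's formula for convex polyhedra: V - E + F = 2
Given: V = 12 vertices and F = 8 faces
Solve for E:
E = V + F - 2 = 12 + 8 - 2 = 18
18 edges


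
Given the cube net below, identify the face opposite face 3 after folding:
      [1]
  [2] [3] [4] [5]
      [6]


Net: cross layout. Take square 3 as the base (bottom).
Fold the four squares in the horizontal row up around 3: 2 -> left, 4 -> right, 5 wraps to the top.
Fold 1 and 6 up from 3: 1 -> back, 6 -> front.
Opposite pairs are therefore: (1, 6), (2, 4), (3, 5).
Face 3 is opposite face 5.
face 5


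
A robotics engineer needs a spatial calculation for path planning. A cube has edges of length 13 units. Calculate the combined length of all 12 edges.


Shape: cube
Side s = 13 units
A cube has 12 edges, all equal.
Formula: total edge length = 12 * s
Total = 12 * 13
Total = 156
156 units


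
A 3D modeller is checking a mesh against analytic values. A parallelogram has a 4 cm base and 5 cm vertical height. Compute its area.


Shape: parallelogram
Base b = 4 cm, Height h = 5 cm
Formula: A = b * h
A = 4 * 5
A = 20
20 cm^2


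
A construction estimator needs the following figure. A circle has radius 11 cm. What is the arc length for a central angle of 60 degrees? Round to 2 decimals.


Shape: circular arc
Radius r = 11 cm, Angle = 60 degrees
Formula: L = (angle/360) * 2 * pi * r
2 * pi * r = 22 * pi
L = (60/360) * 22 * pi
L = 3.666667 * pi
L = 11.52
11.52 cm


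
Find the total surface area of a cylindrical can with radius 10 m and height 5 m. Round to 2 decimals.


Shape: closed cylinder
Radius r = 10 m, Height h = 5 m
Formula: SA = 2*pi*r^2 + 2*pi*r*h = 2*pi*r*(r + h)
r + h = 15
2 * r * (r + h) = 2 * 10 * 15 = 300
SA = 300 * pi
SA = 942.48
942.48 m^2


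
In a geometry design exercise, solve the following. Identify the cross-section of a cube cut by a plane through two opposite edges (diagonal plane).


Solid: cube
Cutting plane: through two opposite edges (diagonal plane)
Visualize the intersection of the plane with the solid's surface.
The boundary of the cut region is a rectangle.
rectangle


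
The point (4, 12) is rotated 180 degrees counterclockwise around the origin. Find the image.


Transformation: rotation about the origin
Original point: (4, 12)
Rule for 180 deg: (x, y) -> (-x, -y)
Apply: (4, 12) -> (-4, -12)
(-4, -12)


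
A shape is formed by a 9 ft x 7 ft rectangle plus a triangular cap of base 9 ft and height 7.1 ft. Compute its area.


Composite shape: rectangle + triangle
Rectangle area = 9 * 7 = 63
Triangle area = 0.5 * 9 * 7.1 = 31.95
Total = 63 + 31.95
Total = 94.95
94.95 ft^2


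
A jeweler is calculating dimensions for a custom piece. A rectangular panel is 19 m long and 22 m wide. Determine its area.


Shape: rectangle
Length l = 19 m, Width w = 22 m
Formula: A = l * w
A = 19 * 22
A = 418
418 m^2


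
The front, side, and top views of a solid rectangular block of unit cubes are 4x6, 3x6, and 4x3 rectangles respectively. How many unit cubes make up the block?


Orthographic views of a solid rectangular block:
Front view 4 x 6 -> length = 4, height = 6
Side view 3 x 6 -> width = 3, height = 6 (consistent)
Top view 4 x 3 -> confirms length = 4, width = 3
The block is 4 x 3 x 6.
Total unit cubes = 4 * 3 * 6 = 72
72 unit cubes


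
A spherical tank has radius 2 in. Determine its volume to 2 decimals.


Shape: sphere
Radius r = 2 in
Formula: V = (4/3) * pi * r^3
r^3 = 8
(4/3) * 8 = 10.666667
V = 10.666667 * pi
V = 33.51
33.51 in^3


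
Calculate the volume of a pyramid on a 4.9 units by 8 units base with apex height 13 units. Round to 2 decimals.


Shape: rectangular pyramid
Base: 4.9 units x 8 units, Height h = 13 units
Formula: V = (1/3) * base_area * h
base_area = 4.9 * 8 = 39.2
base_area * h = 39.2 * 13 = 509.6
V = 509.6 / 3
V = 169.87
169.87 units^3


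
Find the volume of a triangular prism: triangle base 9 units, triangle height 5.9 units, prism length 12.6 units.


Shape: triangular prism
Triangle base = 9 units, triangle height = 5.9 units, prism length L = 12.6 units
Formula: V = (1/2 * b * h_tri) * L
Cross-section area = 0.5 * 9 * 5.9 = 26.55
V = 26.55 * 12.6
V = 334.53
334.53 units^3


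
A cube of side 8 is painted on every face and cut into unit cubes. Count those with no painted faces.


Large cube: 8 x 8 x 8, cut into unit cubes.
n = 8, so n - 2 = 6
Unpainted cubes form the interior (n - 2)^3 block.
(n - 2)^3 = 6^3 = 216
216 unit cubes


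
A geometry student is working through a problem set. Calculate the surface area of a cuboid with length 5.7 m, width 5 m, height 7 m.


Shape: rectangular prism
l = 5.7 m, w = 5 m, h = 7 m
Formula: SA = 2(lw + lh + wh)
lw = 28.5, lh = 39.9, wh = 35
lw + lh + wh = 103.4
SA = 2 * 103.4
SA = 206.8
206.8 m^2


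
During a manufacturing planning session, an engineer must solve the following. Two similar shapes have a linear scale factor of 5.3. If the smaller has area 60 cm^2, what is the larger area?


Linear scale factor k = 5.3
Original area = 60 cm^2
Rule: under a linear scaling by k, areas scale by k^2.
k^2 = 5.3^2 = 28.09
New area = 60 * 28.09
New area = 1685.4
1685.4 cm^2


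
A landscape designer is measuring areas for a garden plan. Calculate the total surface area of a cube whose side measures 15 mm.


Shape: cube
Side s = 15 mm
A cube has 6 square faces.
Formula: SA = 6 * s^2
s^2 = 225
SA = 6 * 225
SA = 1350
1350 mm^2


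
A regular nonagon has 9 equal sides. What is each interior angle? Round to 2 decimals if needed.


Shape: regular nonagon (9 sides)
Formula: interior angle = (n - 2) * 180 / n
(n - 2) = 7
(n - 2) * 180 = 1260
angle = 1260 / 9
angle = 140
140 degrees


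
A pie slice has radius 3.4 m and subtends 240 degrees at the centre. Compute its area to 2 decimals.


Shape: circular sector
Radius r = 3.4 m, Angle = 240 degrees
Formula: A = (angle/360) * pi * r^2
r^2 = 11.56
Fraction of circle = 240/360
A = (240/360) * pi * 11.56
A = 7.706667 * pi
A = 24.21
24.21 m^2


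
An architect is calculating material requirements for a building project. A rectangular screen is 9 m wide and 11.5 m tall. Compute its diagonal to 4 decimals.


Shape: rectangle (diagonal via Pythagoras)
Sides: 9 m and 11.5 m
Formula: d = sqrt(l^2 + w^2)
l^2 = 81, w^2 = 132.25
l^2 + w^2 = 213.25
d = sqrt(213.25)
d = 14.6031
14.6031 m


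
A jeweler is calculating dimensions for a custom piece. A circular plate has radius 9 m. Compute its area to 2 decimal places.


Shape: circle
Radius r = 9 m
Formula: A = pi * r^2
r^2 = 9^2 = 81
A = pi * 81
A = 254.47
254.47 m^2
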